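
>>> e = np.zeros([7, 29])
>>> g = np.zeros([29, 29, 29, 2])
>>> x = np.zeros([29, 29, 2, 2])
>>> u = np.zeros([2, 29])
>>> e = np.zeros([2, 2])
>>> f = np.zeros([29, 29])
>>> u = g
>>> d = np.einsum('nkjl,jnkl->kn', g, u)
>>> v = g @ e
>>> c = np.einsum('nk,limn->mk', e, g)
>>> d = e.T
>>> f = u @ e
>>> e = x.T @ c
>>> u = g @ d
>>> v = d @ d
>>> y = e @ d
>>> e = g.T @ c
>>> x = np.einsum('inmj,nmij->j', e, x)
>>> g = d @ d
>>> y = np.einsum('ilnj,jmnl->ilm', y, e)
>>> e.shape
(2, 29, 29, 2)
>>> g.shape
(2, 2)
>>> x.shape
(2,)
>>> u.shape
(29, 29, 29, 2)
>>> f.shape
(29, 29, 29, 2)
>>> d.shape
(2, 2)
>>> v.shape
(2, 2)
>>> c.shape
(29, 2)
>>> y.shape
(2, 2, 29)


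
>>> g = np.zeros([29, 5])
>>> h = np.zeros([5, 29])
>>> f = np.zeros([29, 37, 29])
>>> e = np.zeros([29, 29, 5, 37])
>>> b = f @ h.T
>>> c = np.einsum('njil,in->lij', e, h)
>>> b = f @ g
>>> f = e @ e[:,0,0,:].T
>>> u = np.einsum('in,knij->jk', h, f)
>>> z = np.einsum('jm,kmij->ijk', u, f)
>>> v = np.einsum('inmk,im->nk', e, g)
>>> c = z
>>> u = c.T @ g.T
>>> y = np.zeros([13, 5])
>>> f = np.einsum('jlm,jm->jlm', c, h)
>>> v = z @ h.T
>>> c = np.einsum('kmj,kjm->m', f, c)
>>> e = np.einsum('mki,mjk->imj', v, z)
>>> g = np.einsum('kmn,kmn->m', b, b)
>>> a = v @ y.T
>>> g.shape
(37,)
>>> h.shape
(5, 29)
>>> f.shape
(5, 29, 29)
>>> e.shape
(5, 5, 29)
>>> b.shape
(29, 37, 5)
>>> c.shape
(29,)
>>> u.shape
(29, 29, 29)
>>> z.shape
(5, 29, 29)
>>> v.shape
(5, 29, 5)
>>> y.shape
(13, 5)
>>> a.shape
(5, 29, 13)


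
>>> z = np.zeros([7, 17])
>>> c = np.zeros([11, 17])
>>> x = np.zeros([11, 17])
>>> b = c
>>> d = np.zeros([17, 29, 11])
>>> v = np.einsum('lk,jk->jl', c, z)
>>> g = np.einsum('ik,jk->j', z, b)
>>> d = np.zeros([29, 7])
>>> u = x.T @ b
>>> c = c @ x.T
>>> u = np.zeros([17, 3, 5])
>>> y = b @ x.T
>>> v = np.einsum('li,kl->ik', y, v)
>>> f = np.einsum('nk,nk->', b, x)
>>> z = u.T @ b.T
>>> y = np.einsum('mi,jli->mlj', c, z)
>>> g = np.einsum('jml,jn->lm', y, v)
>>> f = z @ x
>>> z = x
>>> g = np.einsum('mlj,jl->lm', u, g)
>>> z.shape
(11, 17)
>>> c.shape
(11, 11)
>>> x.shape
(11, 17)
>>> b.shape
(11, 17)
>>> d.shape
(29, 7)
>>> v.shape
(11, 7)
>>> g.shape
(3, 17)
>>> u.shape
(17, 3, 5)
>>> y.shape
(11, 3, 5)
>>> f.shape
(5, 3, 17)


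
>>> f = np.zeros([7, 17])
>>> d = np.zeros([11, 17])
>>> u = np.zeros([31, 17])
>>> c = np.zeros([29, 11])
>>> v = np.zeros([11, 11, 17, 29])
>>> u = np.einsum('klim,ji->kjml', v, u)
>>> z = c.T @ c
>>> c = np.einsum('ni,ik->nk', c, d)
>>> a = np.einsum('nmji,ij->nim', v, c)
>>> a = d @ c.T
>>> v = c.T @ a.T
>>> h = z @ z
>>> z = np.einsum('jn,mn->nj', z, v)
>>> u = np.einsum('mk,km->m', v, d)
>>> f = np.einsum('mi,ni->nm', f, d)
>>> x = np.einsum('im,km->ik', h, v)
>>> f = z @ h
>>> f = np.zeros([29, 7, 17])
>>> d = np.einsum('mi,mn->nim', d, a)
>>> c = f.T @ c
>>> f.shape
(29, 7, 17)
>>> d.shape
(29, 17, 11)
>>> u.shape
(17,)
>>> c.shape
(17, 7, 17)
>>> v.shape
(17, 11)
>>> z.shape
(11, 11)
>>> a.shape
(11, 29)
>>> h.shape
(11, 11)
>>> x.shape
(11, 17)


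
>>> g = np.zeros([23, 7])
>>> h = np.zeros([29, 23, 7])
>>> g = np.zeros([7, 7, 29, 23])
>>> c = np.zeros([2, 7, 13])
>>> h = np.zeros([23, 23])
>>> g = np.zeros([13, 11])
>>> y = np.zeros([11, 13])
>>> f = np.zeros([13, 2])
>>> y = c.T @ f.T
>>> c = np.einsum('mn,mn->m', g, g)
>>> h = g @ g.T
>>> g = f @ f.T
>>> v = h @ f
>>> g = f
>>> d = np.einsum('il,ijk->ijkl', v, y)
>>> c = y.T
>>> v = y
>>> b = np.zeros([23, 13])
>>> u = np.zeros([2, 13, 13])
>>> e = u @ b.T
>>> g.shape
(13, 2)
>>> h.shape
(13, 13)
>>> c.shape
(13, 7, 13)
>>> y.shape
(13, 7, 13)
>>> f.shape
(13, 2)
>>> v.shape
(13, 7, 13)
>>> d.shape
(13, 7, 13, 2)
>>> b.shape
(23, 13)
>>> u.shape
(2, 13, 13)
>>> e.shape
(2, 13, 23)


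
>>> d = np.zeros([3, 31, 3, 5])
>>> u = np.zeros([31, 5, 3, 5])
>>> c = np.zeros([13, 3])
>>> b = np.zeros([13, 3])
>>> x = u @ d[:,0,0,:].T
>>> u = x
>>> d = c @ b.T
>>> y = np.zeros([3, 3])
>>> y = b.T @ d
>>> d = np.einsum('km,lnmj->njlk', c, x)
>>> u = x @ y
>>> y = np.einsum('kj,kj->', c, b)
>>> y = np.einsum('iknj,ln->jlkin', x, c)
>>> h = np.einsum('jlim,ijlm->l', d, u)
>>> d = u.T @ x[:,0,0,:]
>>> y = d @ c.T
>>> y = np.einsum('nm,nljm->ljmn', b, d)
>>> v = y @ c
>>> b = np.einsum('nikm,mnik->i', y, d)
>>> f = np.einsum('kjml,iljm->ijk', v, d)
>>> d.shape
(13, 3, 5, 3)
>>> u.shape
(31, 5, 3, 13)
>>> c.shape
(13, 3)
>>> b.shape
(5,)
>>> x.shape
(31, 5, 3, 3)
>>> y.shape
(3, 5, 3, 13)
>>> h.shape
(3,)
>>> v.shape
(3, 5, 3, 3)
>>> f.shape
(13, 5, 3)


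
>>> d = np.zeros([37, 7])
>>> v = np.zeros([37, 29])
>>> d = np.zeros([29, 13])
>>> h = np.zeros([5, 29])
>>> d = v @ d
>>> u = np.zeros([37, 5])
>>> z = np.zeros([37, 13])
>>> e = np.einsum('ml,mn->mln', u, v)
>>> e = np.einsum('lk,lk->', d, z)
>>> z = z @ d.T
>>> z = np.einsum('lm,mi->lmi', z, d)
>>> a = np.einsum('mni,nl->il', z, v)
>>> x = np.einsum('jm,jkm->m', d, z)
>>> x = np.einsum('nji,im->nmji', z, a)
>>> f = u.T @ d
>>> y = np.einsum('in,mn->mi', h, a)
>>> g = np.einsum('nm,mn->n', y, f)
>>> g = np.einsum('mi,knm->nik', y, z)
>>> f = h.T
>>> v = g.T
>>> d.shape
(37, 13)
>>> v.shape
(37, 5, 37)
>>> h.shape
(5, 29)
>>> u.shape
(37, 5)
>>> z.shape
(37, 37, 13)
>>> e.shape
()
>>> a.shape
(13, 29)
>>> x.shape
(37, 29, 37, 13)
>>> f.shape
(29, 5)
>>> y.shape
(13, 5)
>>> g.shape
(37, 5, 37)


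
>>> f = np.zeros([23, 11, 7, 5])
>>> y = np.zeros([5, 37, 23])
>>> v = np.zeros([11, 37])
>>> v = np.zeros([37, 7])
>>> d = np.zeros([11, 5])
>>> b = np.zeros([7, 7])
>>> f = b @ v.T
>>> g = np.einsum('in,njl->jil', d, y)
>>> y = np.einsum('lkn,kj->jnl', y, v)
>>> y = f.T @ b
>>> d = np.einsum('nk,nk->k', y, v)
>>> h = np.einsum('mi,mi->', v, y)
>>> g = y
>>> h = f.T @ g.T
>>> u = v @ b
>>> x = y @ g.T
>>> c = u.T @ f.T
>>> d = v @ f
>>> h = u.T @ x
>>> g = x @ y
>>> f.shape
(7, 37)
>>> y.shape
(37, 7)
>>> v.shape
(37, 7)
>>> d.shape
(37, 37)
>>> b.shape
(7, 7)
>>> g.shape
(37, 7)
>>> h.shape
(7, 37)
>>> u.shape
(37, 7)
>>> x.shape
(37, 37)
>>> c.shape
(7, 7)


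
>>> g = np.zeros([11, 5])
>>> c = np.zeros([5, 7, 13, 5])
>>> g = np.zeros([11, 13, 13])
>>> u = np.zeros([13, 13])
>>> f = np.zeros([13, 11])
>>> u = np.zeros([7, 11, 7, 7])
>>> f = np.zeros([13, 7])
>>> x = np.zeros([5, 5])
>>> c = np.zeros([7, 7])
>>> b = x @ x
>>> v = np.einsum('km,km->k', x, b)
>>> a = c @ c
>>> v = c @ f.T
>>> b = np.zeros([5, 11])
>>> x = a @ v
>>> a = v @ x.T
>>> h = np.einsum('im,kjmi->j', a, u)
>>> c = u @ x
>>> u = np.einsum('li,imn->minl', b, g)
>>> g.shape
(11, 13, 13)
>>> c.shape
(7, 11, 7, 13)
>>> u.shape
(13, 11, 13, 5)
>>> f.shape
(13, 7)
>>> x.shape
(7, 13)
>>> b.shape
(5, 11)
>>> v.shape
(7, 13)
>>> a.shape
(7, 7)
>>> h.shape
(11,)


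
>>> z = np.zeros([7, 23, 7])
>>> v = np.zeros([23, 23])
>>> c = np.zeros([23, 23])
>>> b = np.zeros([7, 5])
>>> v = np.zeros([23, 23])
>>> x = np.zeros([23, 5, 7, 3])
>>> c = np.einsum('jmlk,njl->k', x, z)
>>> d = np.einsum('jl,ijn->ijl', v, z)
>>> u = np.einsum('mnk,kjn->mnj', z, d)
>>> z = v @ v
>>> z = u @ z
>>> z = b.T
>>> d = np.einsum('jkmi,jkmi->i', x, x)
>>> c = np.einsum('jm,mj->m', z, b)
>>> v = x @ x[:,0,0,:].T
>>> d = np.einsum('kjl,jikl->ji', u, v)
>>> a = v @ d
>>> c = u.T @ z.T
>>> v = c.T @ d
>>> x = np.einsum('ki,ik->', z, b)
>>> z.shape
(5, 7)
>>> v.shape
(5, 23, 5)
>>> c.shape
(23, 23, 5)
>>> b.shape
(7, 5)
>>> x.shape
()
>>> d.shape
(23, 5)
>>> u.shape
(7, 23, 23)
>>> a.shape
(23, 5, 7, 5)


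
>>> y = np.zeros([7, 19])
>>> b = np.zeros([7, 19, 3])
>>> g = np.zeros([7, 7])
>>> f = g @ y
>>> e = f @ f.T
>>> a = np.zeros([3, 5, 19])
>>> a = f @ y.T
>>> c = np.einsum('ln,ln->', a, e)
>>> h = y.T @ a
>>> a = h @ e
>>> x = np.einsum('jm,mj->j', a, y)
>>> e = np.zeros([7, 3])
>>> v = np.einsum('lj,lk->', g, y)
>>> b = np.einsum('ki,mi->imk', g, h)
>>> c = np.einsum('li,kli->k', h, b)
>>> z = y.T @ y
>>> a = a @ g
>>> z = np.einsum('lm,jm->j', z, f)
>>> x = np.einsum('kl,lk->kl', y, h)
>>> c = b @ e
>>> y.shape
(7, 19)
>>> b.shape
(7, 19, 7)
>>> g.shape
(7, 7)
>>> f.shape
(7, 19)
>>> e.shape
(7, 3)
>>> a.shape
(19, 7)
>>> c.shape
(7, 19, 3)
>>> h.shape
(19, 7)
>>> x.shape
(7, 19)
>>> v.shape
()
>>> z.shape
(7,)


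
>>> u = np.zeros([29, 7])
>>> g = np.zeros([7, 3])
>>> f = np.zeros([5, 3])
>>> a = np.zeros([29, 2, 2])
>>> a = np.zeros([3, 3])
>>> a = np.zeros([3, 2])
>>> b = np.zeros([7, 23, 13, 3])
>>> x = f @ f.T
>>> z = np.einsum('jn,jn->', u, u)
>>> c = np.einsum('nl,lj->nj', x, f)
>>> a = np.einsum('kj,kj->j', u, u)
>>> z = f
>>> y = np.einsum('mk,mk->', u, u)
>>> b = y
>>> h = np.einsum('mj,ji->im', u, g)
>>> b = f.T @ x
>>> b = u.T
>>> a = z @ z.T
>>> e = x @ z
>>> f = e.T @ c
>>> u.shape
(29, 7)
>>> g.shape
(7, 3)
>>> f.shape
(3, 3)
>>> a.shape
(5, 5)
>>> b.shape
(7, 29)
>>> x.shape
(5, 5)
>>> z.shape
(5, 3)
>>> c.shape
(5, 3)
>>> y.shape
()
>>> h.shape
(3, 29)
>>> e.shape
(5, 3)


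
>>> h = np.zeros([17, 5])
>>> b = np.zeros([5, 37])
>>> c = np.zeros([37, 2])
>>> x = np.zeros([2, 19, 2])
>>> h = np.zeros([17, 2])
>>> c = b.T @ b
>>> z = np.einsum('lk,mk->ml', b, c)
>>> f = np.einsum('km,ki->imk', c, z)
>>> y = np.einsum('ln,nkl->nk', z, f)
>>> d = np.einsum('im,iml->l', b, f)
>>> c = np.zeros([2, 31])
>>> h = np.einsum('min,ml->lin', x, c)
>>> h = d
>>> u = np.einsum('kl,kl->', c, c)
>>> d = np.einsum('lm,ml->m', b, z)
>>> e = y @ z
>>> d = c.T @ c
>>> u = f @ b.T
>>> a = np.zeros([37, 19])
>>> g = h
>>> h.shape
(37,)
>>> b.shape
(5, 37)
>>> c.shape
(2, 31)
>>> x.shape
(2, 19, 2)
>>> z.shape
(37, 5)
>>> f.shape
(5, 37, 37)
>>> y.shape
(5, 37)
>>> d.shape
(31, 31)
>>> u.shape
(5, 37, 5)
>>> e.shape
(5, 5)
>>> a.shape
(37, 19)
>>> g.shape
(37,)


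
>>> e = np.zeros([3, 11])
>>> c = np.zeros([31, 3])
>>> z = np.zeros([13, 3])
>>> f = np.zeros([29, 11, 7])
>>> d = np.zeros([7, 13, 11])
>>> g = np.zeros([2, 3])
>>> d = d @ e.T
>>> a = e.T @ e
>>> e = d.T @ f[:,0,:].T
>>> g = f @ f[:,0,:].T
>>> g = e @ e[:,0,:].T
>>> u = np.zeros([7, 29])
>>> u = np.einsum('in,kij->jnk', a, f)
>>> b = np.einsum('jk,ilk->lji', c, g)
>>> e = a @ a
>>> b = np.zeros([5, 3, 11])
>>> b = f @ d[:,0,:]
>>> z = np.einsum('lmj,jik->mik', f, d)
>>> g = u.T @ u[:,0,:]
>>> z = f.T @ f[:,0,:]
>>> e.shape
(11, 11)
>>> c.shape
(31, 3)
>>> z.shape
(7, 11, 7)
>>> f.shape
(29, 11, 7)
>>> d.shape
(7, 13, 3)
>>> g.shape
(29, 11, 29)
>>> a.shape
(11, 11)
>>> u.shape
(7, 11, 29)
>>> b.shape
(29, 11, 3)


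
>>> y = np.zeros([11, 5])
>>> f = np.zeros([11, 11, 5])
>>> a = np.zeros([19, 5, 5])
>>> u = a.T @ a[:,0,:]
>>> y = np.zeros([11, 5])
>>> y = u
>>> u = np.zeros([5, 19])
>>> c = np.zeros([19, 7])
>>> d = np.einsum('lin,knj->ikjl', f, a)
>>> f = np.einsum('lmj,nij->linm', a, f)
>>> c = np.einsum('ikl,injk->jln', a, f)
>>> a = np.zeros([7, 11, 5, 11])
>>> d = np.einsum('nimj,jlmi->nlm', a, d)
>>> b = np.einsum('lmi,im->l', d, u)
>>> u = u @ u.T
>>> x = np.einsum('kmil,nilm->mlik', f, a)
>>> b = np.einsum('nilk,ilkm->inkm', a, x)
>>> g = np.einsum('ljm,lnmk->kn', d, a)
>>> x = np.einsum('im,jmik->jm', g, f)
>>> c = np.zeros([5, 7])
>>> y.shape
(5, 5, 5)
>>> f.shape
(19, 11, 11, 5)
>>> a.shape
(7, 11, 5, 11)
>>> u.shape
(5, 5)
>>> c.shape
(5, 7)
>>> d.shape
(7, 19, 5)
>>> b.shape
(11, 7, 11, 19)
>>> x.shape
(19, 11)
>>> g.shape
(11, 11)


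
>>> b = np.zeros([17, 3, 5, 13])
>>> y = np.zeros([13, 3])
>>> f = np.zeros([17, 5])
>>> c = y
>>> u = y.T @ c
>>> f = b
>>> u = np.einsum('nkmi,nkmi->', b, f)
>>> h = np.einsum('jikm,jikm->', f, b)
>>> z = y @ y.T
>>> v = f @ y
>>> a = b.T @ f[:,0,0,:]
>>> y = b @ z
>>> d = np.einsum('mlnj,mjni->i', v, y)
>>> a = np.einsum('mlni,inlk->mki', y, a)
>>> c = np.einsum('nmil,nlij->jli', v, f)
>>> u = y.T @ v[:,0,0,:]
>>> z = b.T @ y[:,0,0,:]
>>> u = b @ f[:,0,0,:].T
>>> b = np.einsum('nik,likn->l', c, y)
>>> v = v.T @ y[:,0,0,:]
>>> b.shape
(17,)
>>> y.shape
(17, 3, 5, 13)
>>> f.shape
(17, 3, 5, 13)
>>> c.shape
(13, 3, 5)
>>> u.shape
(17, 3, 5, 17)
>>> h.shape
()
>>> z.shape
(13, 5, 3, 13)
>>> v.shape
(3, 5, 3, 13)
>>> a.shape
(17, 13, 13)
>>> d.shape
(13,)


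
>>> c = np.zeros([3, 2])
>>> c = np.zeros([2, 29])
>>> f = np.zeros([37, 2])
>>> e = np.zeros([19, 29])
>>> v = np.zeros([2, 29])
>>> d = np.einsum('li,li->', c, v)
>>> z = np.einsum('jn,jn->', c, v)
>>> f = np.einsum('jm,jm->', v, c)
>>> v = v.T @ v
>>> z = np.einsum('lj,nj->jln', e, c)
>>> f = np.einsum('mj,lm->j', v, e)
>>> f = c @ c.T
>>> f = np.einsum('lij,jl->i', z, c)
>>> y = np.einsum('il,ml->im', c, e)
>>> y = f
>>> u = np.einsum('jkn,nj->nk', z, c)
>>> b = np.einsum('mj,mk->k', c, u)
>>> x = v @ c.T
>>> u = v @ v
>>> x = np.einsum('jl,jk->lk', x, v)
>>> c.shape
(2, 29)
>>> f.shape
(19,)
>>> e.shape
(19, 29)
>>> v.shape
(29, 29)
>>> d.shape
()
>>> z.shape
(29, 19, 2)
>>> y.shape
(19,)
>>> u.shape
(29, 29)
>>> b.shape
(19,)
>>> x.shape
(2, 29)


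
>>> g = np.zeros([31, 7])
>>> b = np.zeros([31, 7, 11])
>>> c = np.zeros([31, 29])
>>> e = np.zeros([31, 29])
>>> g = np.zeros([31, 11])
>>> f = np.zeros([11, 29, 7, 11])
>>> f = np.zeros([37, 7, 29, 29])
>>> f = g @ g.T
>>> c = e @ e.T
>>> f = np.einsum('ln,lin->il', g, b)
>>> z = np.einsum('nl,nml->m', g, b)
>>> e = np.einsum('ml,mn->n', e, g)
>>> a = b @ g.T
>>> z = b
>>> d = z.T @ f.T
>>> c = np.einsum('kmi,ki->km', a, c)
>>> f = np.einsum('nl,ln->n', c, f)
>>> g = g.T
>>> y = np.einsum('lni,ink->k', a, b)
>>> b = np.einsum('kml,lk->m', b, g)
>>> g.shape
(11, 31)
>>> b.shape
(7,)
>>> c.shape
(31, 7)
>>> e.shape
(11,)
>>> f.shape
(31,)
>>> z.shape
(31, 7, 11)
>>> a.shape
(31, 7, 31)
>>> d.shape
(11, 7, 7)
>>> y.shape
(11,)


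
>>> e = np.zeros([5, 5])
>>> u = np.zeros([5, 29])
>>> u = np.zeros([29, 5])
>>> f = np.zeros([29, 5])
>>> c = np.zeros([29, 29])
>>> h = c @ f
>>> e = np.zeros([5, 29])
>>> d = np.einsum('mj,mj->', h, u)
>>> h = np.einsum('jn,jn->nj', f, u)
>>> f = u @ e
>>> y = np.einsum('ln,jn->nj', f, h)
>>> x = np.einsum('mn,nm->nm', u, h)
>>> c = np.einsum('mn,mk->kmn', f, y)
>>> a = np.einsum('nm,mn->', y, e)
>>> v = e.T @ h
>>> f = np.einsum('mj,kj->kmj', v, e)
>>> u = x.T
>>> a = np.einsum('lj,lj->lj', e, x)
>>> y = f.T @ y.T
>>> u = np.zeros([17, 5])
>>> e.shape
(5, 29)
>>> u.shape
(17, 5)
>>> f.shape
(5, 29, 29)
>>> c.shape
(5, 29, 29)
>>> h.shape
(5, 29)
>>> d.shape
()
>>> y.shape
(29, 29, 29)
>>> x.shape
(5, 29)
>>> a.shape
(5, 29)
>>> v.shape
(29, 29)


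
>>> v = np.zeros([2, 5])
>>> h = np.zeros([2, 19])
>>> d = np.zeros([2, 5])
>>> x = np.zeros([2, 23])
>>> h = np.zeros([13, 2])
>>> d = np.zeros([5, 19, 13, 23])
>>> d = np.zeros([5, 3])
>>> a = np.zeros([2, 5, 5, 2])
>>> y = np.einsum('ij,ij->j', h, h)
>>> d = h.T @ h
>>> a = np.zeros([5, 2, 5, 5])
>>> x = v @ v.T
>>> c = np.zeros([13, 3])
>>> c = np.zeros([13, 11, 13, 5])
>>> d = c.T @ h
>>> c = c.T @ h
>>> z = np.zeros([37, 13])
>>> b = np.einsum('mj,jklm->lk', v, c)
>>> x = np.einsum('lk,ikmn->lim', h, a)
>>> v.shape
(2, 5)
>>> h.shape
(13, 2)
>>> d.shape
(5, 13, 11, 2)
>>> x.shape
(13, 5, 5)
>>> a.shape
(5, 2, 5, 5)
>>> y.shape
(2,)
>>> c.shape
(5, 13, 11, 2)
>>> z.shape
(37, 13)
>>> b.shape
(11, 13)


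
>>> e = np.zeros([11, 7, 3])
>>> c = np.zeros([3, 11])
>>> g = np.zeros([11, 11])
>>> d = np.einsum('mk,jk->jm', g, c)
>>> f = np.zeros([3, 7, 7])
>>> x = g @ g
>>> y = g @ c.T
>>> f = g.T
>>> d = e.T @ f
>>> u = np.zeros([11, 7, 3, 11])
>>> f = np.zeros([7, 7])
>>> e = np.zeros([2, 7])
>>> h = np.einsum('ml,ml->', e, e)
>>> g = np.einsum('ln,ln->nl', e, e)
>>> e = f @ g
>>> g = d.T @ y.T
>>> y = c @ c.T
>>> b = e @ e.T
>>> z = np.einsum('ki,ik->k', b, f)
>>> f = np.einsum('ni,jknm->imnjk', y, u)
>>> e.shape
(7, 2)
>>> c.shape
(3, 11)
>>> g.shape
(11, 7, 11)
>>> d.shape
(3, 7, 11)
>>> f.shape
(3, 11, 3, 11, 7)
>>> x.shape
(11, 11)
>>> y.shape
(3, 3)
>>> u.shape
(11, 7, 3, 11)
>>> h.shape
()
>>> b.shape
(7, 7)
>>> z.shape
(7,)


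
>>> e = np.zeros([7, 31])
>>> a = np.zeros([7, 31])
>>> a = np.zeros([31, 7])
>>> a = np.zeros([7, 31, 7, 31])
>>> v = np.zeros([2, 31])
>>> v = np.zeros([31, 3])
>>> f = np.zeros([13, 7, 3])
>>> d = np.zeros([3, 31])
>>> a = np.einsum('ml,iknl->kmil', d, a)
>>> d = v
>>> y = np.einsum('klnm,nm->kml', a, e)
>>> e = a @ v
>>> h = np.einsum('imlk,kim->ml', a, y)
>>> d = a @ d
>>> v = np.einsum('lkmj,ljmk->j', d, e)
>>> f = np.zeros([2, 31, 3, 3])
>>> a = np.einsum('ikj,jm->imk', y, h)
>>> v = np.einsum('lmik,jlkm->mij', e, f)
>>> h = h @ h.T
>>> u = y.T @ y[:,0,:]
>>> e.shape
(31, 3, 7, 3)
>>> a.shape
(31, 7, 31)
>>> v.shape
(3, 7, 2)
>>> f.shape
(2, 31, 3, 3)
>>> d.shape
(31, 3, 7, 3)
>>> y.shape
(31, 31, 3)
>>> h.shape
(3, 3)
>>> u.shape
(3, 31, 3)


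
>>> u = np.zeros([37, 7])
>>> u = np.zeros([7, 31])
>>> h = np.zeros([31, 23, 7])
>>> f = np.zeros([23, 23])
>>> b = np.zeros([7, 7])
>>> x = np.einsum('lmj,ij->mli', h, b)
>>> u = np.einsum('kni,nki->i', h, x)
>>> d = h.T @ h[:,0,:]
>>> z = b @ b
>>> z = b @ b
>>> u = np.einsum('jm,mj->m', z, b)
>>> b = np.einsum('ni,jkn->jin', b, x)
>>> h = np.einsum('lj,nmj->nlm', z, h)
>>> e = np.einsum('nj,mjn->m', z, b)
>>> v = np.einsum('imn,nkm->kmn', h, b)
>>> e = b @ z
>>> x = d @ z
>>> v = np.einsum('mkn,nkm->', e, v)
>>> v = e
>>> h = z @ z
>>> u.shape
(7,)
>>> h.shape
(7, 7)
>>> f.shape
(23, 23)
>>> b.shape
(23, 7, 7)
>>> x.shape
(7, 23, 7)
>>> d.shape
(7, 23, 7)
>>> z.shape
(7, 7)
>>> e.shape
(23, 7, 7)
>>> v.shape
(23, 7, 7)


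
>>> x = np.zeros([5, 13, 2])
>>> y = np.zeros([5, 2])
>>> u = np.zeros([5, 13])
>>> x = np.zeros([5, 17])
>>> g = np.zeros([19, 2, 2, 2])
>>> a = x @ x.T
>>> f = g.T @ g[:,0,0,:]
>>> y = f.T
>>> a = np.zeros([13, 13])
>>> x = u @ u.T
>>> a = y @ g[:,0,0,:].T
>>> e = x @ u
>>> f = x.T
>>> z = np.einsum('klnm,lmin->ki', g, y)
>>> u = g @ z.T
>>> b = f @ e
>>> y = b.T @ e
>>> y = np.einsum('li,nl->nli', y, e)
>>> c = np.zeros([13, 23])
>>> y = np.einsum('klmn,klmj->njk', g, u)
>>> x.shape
(5, 5)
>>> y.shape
(2, 19, 19)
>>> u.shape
(19, 2, 2, 19)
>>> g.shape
(19, 2, 2, 2)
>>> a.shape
(2, 2, 2, 19)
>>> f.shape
(5, 5)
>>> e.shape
(5, 13)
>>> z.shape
(19, 2)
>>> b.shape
(5, 13)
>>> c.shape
(13, 23)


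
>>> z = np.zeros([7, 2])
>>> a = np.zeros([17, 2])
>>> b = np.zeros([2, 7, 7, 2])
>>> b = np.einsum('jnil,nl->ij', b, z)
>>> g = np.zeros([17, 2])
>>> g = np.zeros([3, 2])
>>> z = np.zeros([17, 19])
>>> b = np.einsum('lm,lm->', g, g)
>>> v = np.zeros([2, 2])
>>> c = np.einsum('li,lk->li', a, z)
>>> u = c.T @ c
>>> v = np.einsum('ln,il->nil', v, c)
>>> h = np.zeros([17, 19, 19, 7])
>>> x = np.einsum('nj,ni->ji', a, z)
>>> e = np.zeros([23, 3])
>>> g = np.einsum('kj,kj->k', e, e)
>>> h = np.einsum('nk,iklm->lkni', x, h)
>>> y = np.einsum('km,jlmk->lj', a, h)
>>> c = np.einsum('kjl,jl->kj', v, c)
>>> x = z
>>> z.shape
(17, 19)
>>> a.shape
(17, 2)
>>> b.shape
()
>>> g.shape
(23,)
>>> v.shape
(2, 17, 2)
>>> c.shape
(2, 17)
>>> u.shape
(2, 2)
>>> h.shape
(19, 19, 2, 17)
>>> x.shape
(17, 19)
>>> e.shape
(23, 3)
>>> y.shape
(19, 19)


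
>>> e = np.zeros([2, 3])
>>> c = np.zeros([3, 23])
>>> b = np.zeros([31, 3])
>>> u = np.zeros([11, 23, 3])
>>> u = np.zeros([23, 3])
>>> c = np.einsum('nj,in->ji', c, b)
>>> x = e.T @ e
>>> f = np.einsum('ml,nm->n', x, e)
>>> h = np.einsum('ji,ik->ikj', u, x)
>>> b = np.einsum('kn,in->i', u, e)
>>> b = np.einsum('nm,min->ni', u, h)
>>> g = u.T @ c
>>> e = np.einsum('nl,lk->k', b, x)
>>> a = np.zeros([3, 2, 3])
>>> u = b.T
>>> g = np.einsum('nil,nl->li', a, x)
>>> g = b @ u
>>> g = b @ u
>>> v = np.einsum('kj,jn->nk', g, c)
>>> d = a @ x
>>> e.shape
(3,)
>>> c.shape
(23, 31)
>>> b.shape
(23, 3)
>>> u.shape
(3, 23)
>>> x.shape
(3, 3)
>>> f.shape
(2,)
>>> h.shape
(3, 3, 23)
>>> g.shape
(23, 23)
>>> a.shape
(3, 2, 3)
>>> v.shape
(31, 23)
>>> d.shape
(3, 2, 3)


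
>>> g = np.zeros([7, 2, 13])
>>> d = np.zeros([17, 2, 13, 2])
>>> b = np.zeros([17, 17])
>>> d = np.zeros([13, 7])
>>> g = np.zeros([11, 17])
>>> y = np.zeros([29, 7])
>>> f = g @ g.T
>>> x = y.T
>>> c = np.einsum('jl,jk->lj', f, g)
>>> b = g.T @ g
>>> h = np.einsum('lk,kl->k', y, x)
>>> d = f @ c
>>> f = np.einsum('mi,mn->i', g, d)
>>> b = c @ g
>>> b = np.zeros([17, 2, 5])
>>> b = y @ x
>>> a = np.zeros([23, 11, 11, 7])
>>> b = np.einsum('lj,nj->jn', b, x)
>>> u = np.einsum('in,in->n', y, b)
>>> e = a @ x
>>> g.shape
(11, 17)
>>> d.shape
(11, 11)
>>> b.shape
(29, 7)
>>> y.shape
(29, 7)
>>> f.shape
(17,)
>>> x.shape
(7, 29)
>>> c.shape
(11, 11)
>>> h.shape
(7,)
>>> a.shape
(23, 11, 11, 7)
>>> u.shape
(7,)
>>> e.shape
(23, 11, 11, 29)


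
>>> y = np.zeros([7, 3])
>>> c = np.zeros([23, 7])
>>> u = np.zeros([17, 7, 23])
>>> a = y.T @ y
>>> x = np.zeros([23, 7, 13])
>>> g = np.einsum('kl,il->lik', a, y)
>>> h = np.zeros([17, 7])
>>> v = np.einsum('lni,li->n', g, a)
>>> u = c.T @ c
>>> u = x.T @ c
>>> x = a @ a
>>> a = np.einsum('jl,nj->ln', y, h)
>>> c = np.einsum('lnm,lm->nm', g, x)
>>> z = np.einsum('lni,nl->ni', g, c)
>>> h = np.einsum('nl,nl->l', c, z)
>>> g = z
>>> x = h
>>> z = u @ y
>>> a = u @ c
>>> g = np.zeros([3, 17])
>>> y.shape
(7, 3)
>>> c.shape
(7, 3)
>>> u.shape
(13, 7, 7)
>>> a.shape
(13, 7, 3)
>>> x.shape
(3,)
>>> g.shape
(3, 17)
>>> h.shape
(3,)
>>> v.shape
(7,)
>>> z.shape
(13, 7, 3)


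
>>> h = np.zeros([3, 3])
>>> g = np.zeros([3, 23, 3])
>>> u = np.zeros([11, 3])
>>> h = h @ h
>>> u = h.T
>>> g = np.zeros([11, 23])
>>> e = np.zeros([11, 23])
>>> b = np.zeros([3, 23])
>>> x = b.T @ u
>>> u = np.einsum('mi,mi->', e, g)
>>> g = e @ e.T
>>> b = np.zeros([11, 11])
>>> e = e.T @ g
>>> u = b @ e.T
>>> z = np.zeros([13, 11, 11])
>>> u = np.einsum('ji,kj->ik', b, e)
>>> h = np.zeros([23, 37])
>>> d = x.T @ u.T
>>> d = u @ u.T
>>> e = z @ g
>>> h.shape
(23, 37)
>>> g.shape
(11, 11)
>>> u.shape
(11, 23)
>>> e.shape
(13, 11, 11)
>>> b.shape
(11, 11)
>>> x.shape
(23, 3)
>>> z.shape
(13, 11, 11)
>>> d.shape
(11, 11)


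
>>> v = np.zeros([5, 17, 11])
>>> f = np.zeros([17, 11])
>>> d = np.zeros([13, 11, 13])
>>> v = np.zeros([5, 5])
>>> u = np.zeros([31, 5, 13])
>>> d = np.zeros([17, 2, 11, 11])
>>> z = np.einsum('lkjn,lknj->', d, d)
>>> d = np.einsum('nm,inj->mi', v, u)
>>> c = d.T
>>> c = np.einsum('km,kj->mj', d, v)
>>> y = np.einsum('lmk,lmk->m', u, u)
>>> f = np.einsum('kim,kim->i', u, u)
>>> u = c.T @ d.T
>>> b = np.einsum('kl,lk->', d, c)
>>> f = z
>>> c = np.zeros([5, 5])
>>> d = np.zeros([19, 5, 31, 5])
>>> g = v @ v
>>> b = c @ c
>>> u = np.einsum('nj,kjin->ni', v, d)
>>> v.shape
(5, 5)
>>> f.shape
()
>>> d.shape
(19, 5, 31, 5)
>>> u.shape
(5, 31)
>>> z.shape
()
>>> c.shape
(5, 5)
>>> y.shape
(5,)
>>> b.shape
(5, 5)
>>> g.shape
(5, 5)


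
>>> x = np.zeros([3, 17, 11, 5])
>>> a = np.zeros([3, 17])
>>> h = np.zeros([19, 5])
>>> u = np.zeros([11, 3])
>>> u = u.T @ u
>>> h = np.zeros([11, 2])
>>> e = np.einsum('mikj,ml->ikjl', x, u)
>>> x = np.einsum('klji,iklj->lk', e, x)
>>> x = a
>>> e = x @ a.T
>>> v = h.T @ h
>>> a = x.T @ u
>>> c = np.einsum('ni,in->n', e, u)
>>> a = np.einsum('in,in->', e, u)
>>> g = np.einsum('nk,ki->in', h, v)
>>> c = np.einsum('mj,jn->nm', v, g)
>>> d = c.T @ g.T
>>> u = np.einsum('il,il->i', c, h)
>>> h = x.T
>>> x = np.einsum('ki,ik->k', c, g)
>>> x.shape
(11,)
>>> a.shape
()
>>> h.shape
(17, 3)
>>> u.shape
(11,)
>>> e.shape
(3, 3)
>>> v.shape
(2, 2)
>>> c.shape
(11, 2)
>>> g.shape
(2, 11)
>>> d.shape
(2, 2)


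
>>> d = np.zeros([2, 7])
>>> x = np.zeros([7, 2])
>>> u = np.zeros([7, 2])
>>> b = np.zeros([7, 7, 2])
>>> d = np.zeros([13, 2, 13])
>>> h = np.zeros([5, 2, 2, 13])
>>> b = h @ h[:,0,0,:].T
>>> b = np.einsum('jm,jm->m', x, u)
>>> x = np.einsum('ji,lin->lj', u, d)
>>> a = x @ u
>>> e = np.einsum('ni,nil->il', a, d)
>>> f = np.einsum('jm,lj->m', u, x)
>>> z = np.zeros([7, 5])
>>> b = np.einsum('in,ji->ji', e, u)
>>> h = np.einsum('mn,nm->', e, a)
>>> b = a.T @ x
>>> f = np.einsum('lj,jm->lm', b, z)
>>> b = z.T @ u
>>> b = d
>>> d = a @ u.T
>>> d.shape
(13, 7)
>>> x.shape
(13, 7)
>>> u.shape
(7, 2)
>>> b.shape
(13, 2, 13)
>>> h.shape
()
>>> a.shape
(13, 2)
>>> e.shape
(2, 13)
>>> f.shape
(2, 5)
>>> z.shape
(7, 5)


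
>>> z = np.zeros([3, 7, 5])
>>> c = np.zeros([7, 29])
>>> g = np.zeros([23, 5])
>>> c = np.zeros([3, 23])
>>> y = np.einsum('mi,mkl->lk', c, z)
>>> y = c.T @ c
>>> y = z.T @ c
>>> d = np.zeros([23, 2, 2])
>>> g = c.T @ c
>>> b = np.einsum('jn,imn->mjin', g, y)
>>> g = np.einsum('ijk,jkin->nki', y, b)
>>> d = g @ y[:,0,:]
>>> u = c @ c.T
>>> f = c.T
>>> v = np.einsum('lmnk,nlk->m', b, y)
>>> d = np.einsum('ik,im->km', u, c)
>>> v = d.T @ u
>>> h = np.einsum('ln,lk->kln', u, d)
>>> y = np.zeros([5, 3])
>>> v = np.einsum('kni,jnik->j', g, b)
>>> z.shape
(3, 7, 5)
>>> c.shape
(3, 23)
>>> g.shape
(23, 23, 5)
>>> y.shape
(5, 3)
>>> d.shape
(3, 23)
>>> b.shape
(7, 23, 5, 23)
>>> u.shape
(3, 3)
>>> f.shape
(23, 3)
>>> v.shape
(7,)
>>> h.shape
(23, 3, 3)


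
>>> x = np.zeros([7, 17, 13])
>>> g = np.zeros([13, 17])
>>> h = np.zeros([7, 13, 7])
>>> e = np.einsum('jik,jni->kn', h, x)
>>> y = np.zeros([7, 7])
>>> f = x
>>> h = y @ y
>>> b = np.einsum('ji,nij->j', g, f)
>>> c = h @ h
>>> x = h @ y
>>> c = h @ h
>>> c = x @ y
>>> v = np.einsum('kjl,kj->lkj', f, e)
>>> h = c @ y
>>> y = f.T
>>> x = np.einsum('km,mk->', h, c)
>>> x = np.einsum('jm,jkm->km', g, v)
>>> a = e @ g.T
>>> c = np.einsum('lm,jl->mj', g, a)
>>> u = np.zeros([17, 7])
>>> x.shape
(7, 17)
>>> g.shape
(13, 17)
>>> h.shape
(7, 7)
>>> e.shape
(7, 17)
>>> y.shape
(13, 17, 7)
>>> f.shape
(7, 17, 13)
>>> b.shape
(13,)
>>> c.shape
(17, 7)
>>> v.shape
(13, 7, 17)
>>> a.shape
(7, 13)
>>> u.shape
(17, 7)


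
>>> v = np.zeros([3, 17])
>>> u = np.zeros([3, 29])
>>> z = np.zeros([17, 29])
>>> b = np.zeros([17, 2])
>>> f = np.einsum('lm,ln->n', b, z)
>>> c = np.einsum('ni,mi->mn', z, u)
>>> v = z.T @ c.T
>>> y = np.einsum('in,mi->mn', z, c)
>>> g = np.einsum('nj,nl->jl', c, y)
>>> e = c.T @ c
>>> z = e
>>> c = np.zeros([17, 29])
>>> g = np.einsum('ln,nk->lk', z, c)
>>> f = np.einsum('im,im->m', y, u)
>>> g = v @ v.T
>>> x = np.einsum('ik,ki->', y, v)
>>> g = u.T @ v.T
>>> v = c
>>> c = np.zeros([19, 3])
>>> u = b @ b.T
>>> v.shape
(17, 29)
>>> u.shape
(17, 17)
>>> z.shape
(17, 17)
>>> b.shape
(17, 2)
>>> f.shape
(29,)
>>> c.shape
(19, 3)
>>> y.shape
(3, 29)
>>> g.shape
(29, 29)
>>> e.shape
(17, 17)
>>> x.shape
()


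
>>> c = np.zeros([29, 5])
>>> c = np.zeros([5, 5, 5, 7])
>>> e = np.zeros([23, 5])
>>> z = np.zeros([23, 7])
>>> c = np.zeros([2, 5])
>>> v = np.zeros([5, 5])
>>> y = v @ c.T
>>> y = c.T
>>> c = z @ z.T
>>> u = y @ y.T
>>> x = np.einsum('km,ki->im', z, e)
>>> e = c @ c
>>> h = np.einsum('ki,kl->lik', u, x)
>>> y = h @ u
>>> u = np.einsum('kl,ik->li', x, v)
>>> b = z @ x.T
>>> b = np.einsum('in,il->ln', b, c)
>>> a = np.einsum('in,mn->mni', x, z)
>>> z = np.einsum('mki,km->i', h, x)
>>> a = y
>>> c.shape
(23, 23)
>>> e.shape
(23, 23)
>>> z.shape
(5,)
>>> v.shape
(5, 5)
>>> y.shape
(7, 5, 5)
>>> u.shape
(7, 5)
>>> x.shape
(5, 7)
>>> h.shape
(7, 5, 5)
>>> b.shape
(23, 5)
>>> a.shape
(7, 5, 5)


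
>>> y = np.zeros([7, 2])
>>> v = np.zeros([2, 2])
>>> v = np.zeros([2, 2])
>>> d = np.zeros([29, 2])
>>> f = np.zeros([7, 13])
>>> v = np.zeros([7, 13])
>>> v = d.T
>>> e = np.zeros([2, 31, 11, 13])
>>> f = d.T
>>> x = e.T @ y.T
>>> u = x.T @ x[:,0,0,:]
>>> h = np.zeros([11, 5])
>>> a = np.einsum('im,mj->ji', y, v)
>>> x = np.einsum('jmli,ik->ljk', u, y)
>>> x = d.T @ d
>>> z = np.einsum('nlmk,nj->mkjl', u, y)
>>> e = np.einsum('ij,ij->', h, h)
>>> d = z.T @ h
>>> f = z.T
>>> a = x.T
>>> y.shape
(7, 2)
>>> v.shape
(2, 29)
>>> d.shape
(31, 2, 7, 5)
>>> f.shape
(31, 2, 7, 11)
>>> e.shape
()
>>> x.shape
(2, 2)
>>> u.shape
(7, 31, 11, 7)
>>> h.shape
(11, 5)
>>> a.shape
(2, 2)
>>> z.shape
(11, 7, 2, 31)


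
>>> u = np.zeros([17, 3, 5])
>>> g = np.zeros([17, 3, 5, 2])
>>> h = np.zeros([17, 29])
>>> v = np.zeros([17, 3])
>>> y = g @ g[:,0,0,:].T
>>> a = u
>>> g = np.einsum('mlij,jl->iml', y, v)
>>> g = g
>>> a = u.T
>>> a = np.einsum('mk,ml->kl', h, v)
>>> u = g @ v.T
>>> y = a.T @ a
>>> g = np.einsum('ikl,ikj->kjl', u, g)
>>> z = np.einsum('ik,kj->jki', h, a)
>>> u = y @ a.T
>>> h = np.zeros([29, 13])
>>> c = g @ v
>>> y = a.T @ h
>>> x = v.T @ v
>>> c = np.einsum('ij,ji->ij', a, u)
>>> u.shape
(3, 29)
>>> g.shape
(17, 3, 17)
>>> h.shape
(29, 13)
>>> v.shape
(17, 3)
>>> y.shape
(3, 13)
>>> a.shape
(29, 3)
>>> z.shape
(3, 29, 17)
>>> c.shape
(29, 3)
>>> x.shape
(3, 3)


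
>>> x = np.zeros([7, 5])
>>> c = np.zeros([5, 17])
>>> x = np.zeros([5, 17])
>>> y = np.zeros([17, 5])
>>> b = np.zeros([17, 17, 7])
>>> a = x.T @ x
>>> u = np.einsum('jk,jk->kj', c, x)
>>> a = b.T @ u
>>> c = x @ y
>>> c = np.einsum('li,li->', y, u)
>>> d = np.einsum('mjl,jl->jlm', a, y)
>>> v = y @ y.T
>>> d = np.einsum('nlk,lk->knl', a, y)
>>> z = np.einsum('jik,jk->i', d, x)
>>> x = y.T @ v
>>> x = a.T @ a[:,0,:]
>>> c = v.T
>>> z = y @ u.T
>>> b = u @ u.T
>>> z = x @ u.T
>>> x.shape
(5, 17, 5)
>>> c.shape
(17, 17)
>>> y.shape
(17, 5)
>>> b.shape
(17, 17)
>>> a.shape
(7, 17, 5)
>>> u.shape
(17, 5)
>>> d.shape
(5, 7, 17)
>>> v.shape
(17, 17)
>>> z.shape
(5, 17, 17)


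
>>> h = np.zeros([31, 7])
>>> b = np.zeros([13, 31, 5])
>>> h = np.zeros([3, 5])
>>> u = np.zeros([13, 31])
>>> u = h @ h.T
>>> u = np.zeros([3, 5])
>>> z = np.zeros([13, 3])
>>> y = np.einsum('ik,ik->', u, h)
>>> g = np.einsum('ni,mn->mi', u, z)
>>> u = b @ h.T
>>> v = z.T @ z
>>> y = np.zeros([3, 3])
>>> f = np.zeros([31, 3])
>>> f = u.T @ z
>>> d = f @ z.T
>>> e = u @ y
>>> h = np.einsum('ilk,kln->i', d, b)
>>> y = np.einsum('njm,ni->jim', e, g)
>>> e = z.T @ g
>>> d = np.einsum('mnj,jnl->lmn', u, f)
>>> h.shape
(3,)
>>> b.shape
(13, 31, 5)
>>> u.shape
(13, 31, 3)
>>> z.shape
(13, 3)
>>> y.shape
(31, 5, 3)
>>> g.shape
(13, 5)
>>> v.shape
(3, 3)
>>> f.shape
(3, 31, 3)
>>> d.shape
(3, 13, 31)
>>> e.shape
(3, 5)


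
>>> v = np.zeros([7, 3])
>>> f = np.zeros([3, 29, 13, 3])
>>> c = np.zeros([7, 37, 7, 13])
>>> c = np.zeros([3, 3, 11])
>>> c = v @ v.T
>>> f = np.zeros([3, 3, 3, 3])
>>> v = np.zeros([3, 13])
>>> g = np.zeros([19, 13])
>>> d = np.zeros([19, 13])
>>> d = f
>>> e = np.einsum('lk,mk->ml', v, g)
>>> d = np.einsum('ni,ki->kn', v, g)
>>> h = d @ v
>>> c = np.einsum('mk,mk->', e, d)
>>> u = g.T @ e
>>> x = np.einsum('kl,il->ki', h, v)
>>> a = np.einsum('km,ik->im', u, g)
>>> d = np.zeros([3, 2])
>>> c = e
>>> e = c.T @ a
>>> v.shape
(3, 13)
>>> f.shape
(3, 3, 3, 3)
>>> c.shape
(19, 3)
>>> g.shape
(19, 13)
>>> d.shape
(3, 2)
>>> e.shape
(3, 3)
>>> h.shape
(19, 13)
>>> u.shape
(13, 3)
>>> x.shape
(19, 3)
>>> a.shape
(19, 3)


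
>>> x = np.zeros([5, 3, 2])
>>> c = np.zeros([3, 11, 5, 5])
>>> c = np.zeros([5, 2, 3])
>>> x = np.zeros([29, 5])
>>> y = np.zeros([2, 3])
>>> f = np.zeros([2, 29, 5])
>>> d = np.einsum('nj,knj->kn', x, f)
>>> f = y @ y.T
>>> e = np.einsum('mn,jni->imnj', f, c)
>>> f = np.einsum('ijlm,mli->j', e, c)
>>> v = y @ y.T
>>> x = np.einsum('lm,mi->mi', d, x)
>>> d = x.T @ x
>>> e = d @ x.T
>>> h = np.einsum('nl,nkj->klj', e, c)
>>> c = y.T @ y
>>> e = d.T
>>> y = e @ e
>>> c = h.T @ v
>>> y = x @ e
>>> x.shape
(29, 5)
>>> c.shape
(3, 29, 2)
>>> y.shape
(29, 5)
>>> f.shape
(2,)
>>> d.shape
(5, 5)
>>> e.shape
(5, 5)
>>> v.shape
(2, 2)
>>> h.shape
(2, 29, 3)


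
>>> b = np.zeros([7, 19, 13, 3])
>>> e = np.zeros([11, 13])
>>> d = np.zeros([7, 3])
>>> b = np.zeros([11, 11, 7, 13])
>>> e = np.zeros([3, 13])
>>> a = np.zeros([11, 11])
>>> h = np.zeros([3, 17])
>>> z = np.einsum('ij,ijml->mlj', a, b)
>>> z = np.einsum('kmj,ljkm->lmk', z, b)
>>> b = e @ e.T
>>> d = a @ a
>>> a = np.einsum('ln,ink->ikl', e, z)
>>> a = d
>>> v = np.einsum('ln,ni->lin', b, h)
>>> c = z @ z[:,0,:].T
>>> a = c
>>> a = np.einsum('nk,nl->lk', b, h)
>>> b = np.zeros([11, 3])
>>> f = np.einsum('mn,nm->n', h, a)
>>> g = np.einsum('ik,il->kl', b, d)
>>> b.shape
(11, 3)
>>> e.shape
(3, 13)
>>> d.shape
(11, 11)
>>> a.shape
(17, 3)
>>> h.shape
(3, 17)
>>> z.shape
(11, 13, 7)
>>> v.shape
(3, 17, 3)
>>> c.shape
(11, 13, 11)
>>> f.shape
(17,)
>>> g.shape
(3, 11)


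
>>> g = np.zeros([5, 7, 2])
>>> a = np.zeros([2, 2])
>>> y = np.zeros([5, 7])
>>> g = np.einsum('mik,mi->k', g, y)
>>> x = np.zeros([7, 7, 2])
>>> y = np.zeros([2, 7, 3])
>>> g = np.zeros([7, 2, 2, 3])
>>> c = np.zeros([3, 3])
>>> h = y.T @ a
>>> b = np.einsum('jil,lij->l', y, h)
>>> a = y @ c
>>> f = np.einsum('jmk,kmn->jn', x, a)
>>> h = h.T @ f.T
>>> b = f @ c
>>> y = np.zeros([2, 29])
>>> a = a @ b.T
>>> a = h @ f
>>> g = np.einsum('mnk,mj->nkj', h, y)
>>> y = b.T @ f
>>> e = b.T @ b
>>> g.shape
(7, 7, 29)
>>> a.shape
(2, 7, 3)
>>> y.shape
(3, 3)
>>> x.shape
(7, 7, 2)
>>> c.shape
(3, 3)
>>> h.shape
(2, 7, 7)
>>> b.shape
(7, 3)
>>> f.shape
(7, 3)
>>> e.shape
(3, 3)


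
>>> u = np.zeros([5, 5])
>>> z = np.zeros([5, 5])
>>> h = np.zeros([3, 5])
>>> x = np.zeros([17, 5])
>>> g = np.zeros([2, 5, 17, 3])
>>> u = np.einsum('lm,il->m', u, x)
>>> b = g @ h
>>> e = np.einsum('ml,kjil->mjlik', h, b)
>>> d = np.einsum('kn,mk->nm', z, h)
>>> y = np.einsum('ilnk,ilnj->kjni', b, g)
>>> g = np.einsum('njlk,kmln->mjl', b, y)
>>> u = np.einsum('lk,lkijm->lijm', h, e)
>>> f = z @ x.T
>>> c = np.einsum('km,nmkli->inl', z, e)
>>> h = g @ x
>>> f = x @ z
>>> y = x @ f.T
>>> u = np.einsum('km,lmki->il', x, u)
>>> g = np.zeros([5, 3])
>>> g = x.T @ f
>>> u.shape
(2, 3)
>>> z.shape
(5, 5)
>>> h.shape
(3, 5, 5)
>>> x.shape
(17, 5)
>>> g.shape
(5, 5)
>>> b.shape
(2, 5, 17, 5)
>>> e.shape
(3, 5, 5, 17, 2)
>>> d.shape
(5, 3)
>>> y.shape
(17, 17)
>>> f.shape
(17, 5)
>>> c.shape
(2, 3, 17)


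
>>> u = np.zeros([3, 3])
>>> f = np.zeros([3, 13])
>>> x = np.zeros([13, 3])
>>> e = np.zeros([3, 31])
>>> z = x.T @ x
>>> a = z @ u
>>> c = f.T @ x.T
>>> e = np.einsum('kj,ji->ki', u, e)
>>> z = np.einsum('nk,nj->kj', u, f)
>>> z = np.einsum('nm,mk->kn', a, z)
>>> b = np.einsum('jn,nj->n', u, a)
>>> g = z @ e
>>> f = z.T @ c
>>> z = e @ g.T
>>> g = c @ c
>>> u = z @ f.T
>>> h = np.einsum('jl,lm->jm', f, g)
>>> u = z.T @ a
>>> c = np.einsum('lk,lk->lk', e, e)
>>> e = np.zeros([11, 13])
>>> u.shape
(13, 3)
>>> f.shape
(3, 13)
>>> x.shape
(13, 3)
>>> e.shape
(11, 13)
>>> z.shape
(3, 13)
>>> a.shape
(3, 3)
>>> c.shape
(3, 31)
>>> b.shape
(3,)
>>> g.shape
(13, 13)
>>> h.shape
(3, 13)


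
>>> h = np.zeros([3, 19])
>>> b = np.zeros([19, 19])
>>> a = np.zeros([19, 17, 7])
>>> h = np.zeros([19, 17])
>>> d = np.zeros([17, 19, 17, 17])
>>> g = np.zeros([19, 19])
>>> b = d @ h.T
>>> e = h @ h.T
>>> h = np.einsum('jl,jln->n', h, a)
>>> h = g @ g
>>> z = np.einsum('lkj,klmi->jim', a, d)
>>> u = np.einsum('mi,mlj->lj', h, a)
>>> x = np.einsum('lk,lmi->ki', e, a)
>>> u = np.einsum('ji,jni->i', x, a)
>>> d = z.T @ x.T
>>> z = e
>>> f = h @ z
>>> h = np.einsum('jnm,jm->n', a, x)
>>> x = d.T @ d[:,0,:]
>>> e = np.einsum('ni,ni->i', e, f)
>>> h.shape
(17,)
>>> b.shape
(17, 19, 17, 19)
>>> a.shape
(19, 17, 7)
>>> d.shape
(17, 17, 19)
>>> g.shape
(19, 19)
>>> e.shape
(19,)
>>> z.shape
(19, 19)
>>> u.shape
(7,)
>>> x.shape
(19, 17, 19)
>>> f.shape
(19, 19)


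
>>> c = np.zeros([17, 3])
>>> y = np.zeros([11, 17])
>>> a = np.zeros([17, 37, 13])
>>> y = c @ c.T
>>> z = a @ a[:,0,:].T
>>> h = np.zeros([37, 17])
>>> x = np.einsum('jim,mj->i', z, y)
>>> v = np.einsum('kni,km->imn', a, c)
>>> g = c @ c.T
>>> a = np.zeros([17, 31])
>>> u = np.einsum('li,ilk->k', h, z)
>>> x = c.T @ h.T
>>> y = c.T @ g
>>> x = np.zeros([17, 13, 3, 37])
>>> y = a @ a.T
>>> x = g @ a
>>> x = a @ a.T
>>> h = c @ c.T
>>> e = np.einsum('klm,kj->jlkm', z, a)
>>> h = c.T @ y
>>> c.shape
(17, 3)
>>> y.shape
(17, 17)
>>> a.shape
(17, 31)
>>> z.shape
(17, 37, 17)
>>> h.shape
(3, 17)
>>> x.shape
(17, 17)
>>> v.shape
(13, 3, 37)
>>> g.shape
(17, 17)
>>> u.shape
(17,)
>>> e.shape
(31, 37, 17, 17)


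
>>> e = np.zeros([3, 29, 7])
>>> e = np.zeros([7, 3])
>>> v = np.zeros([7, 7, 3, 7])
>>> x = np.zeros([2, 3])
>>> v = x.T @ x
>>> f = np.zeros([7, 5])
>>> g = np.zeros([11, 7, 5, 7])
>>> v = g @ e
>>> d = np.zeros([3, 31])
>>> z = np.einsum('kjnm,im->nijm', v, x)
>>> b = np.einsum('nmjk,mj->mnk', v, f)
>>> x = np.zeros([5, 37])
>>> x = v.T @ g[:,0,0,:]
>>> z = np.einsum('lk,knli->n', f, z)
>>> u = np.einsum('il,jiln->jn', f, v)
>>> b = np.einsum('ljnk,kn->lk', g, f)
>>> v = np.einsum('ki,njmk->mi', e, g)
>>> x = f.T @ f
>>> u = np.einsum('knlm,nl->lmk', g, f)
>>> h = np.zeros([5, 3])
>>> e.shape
(7, 3)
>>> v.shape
(5, 3)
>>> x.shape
(5, 5)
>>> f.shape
(7, 5)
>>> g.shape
(11, 7, 5, 7)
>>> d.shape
(3, 31)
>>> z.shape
(2,)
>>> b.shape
(11, 7)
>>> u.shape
(5, 7, 11)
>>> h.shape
(5, 3)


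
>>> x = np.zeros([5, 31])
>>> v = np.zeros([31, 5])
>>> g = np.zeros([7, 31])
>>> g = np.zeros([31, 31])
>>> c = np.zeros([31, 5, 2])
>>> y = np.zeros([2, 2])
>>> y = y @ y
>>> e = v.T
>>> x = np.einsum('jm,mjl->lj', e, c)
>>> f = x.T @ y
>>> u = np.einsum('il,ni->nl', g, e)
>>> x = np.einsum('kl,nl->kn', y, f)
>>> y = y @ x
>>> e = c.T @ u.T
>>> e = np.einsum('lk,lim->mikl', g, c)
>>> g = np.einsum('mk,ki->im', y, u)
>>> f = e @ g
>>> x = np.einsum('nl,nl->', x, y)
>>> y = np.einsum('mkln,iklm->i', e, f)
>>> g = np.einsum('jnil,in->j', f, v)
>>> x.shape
()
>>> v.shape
(31, 5)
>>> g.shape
(2,)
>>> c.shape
(31, 5, 2)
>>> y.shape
(2,)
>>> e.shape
(2, 5, 31, 31)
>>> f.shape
(2, 5, 31, 2)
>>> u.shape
(5, 31)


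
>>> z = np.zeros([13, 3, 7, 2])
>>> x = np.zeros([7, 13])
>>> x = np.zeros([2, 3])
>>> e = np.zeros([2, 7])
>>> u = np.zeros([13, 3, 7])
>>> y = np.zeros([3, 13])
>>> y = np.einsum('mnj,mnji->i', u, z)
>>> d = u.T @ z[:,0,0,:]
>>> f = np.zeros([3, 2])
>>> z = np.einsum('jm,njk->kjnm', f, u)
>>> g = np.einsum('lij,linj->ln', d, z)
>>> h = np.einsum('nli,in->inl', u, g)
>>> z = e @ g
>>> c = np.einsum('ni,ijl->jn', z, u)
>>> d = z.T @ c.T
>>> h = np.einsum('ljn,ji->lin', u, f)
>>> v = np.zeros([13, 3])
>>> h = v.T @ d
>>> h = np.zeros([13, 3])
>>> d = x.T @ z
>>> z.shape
(2, 13)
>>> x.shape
(2, 3)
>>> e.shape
(2, 7)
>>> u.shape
(13, 3, 7)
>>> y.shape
(2,)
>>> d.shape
(3, 13)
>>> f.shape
(3, 2)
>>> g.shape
(7, 13)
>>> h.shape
(13, 3)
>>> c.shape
(3, 2)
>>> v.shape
(13, 3)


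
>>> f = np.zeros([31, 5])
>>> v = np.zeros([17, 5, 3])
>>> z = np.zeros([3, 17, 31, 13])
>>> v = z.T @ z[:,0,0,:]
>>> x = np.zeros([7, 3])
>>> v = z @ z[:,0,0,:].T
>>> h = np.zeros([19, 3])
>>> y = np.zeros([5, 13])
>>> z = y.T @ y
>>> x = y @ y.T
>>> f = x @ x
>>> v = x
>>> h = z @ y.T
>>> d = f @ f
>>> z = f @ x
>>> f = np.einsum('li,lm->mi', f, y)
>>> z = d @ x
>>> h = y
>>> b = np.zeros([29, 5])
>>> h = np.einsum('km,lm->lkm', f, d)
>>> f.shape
(13, 5)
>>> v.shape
(5, 5)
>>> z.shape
(5, 5)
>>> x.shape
(5, 5)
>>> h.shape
(5, 13, 5)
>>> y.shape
(5, 13)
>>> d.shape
(5, 5)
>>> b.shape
(29, 5)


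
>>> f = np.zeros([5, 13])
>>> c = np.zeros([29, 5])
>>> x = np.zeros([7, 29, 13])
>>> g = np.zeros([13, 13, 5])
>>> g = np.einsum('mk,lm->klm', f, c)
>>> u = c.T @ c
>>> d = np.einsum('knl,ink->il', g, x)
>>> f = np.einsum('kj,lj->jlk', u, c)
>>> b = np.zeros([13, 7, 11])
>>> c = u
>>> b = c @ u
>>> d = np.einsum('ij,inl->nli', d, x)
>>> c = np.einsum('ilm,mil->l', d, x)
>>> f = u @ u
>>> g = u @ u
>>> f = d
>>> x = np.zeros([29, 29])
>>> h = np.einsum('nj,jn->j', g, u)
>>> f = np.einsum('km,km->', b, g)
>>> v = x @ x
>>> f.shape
()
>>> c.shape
(13,)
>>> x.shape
(29, 29)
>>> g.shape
(5, 5)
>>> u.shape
(5, 5)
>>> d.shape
(29, 13, 7)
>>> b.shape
(5, 5)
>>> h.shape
(5,)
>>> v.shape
(29, 29)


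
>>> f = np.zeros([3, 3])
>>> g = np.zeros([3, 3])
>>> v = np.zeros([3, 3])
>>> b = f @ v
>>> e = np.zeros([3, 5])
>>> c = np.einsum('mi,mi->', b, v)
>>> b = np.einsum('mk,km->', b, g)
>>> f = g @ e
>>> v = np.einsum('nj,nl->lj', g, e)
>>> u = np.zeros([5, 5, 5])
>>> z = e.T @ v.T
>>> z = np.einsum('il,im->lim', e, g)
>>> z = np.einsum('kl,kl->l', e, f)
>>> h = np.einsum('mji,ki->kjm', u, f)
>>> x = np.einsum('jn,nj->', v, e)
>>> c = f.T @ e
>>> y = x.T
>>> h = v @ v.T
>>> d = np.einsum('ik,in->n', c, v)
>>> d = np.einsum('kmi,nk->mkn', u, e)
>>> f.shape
(3, 5)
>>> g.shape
(3, 3)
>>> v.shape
(5, 3)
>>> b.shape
()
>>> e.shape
(3, 5)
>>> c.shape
(5, 5)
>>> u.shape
(5, 5, 5)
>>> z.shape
(5,)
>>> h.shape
(5, 5)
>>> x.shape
()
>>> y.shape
()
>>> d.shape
(5, 5, 3)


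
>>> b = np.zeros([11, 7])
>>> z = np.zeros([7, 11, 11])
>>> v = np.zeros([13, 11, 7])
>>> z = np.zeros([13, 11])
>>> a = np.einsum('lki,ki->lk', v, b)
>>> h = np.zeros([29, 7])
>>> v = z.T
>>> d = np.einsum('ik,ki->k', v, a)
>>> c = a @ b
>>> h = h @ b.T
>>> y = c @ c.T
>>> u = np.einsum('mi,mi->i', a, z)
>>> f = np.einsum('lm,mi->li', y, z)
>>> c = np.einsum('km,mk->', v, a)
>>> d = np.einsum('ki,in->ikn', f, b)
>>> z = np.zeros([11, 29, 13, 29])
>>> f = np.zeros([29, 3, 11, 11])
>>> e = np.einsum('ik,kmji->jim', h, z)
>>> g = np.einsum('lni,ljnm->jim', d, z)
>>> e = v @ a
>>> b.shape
(11, 7)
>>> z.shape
(11, 29, 13, 29)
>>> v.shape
(11, 13)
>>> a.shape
(13, 11)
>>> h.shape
(29, 11)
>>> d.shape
(11, 13, 7)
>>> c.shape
()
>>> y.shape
(13, 13)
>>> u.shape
(11,)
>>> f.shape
(29, 3, 11, 11)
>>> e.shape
(11, 11)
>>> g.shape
(29, 7, 29)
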